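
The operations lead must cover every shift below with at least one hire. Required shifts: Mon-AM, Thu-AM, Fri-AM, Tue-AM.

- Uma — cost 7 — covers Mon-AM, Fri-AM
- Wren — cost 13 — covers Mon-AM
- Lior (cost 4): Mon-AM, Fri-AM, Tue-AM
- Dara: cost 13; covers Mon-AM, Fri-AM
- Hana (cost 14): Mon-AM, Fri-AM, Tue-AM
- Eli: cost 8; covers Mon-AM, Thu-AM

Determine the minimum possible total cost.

This is a weighted set-cover instance.
Choose Lior and Eli: together they cover Mon-AM, Thu-AM, Fri-AM, Tue-AM — every shift.
Total cost: 4 + 8 = 12.
No cover costs less than 12.

12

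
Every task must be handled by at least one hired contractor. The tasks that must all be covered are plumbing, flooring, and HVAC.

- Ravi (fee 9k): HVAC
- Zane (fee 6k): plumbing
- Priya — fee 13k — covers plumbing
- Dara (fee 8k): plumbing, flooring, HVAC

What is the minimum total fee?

8

Dara alone covers plumbing, flooring, HVAC — every task.
Total fee: 8.
No cover costs less than 8.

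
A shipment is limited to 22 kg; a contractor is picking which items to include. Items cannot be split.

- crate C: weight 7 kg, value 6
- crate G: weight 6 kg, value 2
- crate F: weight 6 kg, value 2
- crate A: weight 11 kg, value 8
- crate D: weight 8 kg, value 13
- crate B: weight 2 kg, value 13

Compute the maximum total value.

Allowing fractional choices, the relaxed optimum would be about 35.6, but items are indivisible.
crate A + crate D + crate B: weight 11 + 8 + 2 = 21 ≤ 22, value 8 + 13 + 13 = 34.
crate C + crate D + crate B: weight 7 + 8 + 2 = 17 ≤ 22, value 6 + 13 + 13 = 32.
Best is crate A, crate D, and crate B with total value 34.

34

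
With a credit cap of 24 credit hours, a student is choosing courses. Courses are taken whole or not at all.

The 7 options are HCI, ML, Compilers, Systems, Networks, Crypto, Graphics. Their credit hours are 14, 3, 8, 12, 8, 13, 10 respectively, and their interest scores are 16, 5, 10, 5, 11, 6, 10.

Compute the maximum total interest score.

Allowing fractional choices, the relaxed optimum would be about 31.7, but courses are indivisible.
ML + Compilers + Networks: credit hours 3 + 8 + 8 = 19 ≤ 24, interest score 5 + 10 + 11 = 26.
HCI + Networks: credit hours 14 + 8 = 22 ≤ 24, interest score 16 + 11 = 27.
Best is HCI and Networks with total interest score 27.

27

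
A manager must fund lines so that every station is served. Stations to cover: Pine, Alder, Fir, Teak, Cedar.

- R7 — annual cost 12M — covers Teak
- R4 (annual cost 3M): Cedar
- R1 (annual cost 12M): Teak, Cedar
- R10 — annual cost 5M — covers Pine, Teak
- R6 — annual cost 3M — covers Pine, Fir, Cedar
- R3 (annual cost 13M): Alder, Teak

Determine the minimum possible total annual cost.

16

The greedy cost-per-new-station heuristic would pick R6, R10, and R3 for 21, but a cheaper cover exists.
Choose R6 and R3: together they cover Pine, Alder, Fir, Teak, Cedar — every station.
Total annual cost: 3 + 13 = 16.
No cover costs less than 16.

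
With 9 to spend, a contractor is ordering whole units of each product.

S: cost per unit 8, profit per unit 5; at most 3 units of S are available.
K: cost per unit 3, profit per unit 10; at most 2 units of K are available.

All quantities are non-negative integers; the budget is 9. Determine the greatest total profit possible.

20

This is a bounded integer knapsack.
2×K: cost 6 ≤ 9, profit 2·10 = 20.
1×K: cost 3 ≤ 9, profit 1·10 = 10.
Best is 20.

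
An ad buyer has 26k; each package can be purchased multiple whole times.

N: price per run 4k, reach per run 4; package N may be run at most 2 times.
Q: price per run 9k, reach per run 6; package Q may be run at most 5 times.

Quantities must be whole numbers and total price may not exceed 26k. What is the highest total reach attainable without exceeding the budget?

20

1×N and 2×Q: price 22 ≤ 26, reach 1·4 + 2·6 = 16.
2×N and 2×Q: price 26 ≤ 26, reach 2·4 + 2·6 = 20.
Best is 20.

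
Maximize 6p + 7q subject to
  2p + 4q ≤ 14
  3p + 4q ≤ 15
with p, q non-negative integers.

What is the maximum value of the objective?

(p,q)=(5,0): 2·5+4·0=10≤14, 3·5+4·0=15≤15, objective 30.
(p,q)=(4,0): 2·4+4·0=8≤14, 3·4+4·0=12≤15, objective 24.
The best lattice point is (5,0), giving 30.

30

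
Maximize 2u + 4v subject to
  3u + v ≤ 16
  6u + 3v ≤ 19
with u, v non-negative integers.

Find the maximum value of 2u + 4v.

24

Relaxing integrality, the LP optimum is 25.33 at (u,v) = (0, 6.33), which is not an integer point.
(u,v)=(0,6) is feasible, giving 24.
(u,v)=(0,5) is feasible, giving 20.
Maximum is 24 at (u,v)=(0,6).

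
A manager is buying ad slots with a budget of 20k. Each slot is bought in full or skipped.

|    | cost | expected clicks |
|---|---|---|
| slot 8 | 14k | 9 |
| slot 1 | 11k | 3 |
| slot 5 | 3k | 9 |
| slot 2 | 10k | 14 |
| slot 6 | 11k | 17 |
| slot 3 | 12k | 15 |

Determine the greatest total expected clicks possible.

26

Allowing fractional choices, the relaxed optimum would be about 34.4, but ad slots are indivisible.
slot 5 + slot 6: cost 3 + 11 = 14 ≤ 20, expected clicks 9 + 17 = 26.
slot 5 + slot 2: cost 3 + 10 = 13 ≤ 20, expected clicks 9 + 14 = 23.
slot 5 + slot 3: cost 3 + 12 = 15 ≤ 20, expected clicks 9 + 15 = 24.
Best is slot 5 and slot 6 with total expected clicks 26.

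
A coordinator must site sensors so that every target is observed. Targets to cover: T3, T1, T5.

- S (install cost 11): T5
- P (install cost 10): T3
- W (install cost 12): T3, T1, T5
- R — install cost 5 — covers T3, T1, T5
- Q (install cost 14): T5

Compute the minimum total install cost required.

R alone covers T3, T1, T5 — every target.
Total install cost: 5.
No cover costs less than 5.

5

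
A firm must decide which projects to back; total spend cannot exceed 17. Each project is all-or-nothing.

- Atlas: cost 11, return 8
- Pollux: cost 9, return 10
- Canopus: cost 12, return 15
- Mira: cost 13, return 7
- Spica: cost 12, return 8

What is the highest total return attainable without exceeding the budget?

15

This is a 0-1 knapsack instance.
Take Canopus: cost 12 ≤ 17, return 15.
No other feasible combination does better.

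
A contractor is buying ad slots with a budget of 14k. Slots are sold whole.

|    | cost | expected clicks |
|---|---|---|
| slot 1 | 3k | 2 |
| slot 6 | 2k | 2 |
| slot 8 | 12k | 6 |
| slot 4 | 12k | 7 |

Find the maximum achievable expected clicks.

Take slot 6 and slot 4: cost 2 + 12 = 14 ≤ 14, expected clicks 2 + 7 = 9.
No other feasible combination does better.

9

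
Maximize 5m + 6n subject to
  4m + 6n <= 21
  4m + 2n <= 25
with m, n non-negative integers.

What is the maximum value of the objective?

25

Relaxing integrality, the LP optimum is 26.25 at (m,n) = (5.25, 0), which is not an integer point.
(m,n)=(5,0) is feasible, giving 25.
(m,n)=(4,0) is feasible, giving 20.
No feasible integer point exceeds 25.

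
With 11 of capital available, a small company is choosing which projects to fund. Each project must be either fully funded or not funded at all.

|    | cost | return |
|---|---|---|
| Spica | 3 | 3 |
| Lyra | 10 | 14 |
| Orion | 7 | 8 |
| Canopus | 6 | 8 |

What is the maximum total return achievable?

Spica + Orion: cost 3 + 7 = 10 ≤ 11, return 3 + 8 = 11.
Lyra: cost 10 ≤ 11, return 14.
Spica + Canopus: cost 3 + 6 = 9 ≤ 11, return 3 + 8 = 11.
Best is Lyra with total return 14.

14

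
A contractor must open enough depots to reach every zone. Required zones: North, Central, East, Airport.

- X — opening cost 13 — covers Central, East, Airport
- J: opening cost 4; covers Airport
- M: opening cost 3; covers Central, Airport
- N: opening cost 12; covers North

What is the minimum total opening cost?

25

The greedy cost-per-new-zone heuristic would pick M, N, and X for 28, but a cheaper cover exists.
Choose X and N: together they cover North, Central, East, Airport — every zone.
Total opening cost: 13 + 12 = 25.
No cover costs less than 25.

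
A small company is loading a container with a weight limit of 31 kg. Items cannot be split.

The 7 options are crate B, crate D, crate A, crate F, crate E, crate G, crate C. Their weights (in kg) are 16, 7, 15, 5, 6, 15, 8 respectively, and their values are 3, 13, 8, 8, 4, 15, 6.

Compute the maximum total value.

Treat it as a binary knapsack problem.
Allowing fractional choices, the relaxed optimum would be about 39.0, but items are indivisible.
crate D + crate G + crate C: weight 7 + 15 + 8 = 30 ≤ 31, value 13 + 15 + 6 = 34.
crate D + crate F + crate G: weight 7 + 5 + 15 = 27 ≤ 31, value 13 + 8 + 15 = 36.
Best is crate D, crate F, and crate G with total value 36.

36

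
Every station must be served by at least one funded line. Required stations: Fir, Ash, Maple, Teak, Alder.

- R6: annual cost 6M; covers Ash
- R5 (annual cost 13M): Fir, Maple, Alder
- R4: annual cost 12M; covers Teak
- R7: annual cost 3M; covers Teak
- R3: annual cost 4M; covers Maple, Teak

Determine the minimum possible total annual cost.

The greedy cost-per-new-station heuristic would pick R3, R6, and R5 for 23, but a cheaper cover exists.
Choose R6, R5, and R7: together they cover Fir, Ash, Maple, Teak, Alder — every station.
Total annual cost: 6 + 13 + 3 = 22.
No cover costs less than 22.

22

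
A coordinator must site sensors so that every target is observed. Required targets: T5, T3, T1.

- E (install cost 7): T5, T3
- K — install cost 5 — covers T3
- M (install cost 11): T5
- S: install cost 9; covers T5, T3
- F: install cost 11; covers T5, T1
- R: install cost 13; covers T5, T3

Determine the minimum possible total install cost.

16

The greedy cost-per-new-target heuristic would pick E and F for 18, but a cheaper cover exists.
Choose K and F: together they cover T5, T3, T1 — every target.
Total install cost: 5 + 11 = 16.
No cover costs less than 16.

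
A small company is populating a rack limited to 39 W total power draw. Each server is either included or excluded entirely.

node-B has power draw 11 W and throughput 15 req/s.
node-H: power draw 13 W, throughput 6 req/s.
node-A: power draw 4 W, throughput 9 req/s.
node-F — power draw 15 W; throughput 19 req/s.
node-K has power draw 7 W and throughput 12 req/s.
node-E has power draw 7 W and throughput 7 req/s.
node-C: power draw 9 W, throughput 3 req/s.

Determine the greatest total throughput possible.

This is a 0-1 knapsack instance.
Allowing fractional choices, the relaxed optimum would be about 57.0, but servers are indivisible.
node-B + node-A + node-F + node-E: power draw 11 + 4 + 15 + 7 = 37 ≤ 39, throughput 15 + 9 + 19 + 7 = 50.
node-B + node-A + node-F + node-K: power draw 11 + 4 + 15 + 7 = 37 ≤ 39, throughput 15 + 9 + 19 + 12 = 55.
Best is node-B, node-A, node-F, and node-K with total throughput 55.

55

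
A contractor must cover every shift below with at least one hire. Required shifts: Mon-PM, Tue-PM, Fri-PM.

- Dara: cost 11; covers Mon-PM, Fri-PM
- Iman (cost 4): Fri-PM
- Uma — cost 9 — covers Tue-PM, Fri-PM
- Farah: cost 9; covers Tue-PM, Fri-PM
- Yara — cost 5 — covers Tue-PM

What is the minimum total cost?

This is a weighted set-cover instance.
The greedy cost-per-new-shift heuristic would pick Iman, Yara, and Dara for 20, but a cheaper cover exists.
Choose Dara and Yara: together they cover Mon-PM, Tue-PM, Fri-PM — every shift.
Total cost: 11 + 5 = 16.
No cover costs less than 16.

16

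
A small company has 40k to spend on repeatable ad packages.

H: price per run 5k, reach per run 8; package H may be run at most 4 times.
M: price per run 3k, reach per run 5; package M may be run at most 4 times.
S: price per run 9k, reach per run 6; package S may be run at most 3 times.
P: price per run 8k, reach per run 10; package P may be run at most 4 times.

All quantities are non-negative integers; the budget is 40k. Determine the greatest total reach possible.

62

This is a bounded integer knapsack.
4×H, 4×M, and 1×P: price 40 ≤ 40, reach 4·8 + 4·5 + 1·10 = 62.
3×H, 3×M, and 2×P: price 40 ≤ 40, reach 3·8 + 3·5 + 2·10 = 59.
Best is 62.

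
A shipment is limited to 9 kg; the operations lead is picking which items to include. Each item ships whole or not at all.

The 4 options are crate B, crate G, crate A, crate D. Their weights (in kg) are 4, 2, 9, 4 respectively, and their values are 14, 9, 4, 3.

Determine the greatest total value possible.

23

Take crate B and crate G: weight 4 + 2 = 6 ≤ 9, value 14 + 9 = 23.
No other feasible combination does better.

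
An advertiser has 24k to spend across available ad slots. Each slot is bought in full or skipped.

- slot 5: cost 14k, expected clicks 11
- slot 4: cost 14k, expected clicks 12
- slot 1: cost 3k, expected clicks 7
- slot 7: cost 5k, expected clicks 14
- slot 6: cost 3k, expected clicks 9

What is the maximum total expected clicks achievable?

Allowing fractional choices, the relaxed optimum would be about 41.1, but ad slots are indivisible.
slot 4 + slot 7 + slot 6: cost 14 + 5 + 3 = 22 ≤ 24, expected clicks 12 + 14 + 9 = 35.
slot 5 + slot 7 + slot 6: cost 14 + 5 + 3 = 22 ≤ 24, expected clicks 11 + 14 + 9 = 34.
Best is slot 4, slot 7, and slot 6 with total expected clicks 35.

35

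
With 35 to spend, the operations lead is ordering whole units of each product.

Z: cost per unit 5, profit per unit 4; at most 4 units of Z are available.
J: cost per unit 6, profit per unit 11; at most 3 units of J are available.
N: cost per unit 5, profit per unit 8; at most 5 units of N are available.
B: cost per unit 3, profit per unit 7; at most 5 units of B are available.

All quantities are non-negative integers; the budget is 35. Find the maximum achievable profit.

3×J, 1×N, and 4×B: cost 35 ≤ 35, profit 3·11 + 1·8 + 4·7 = 69.
3×J and 5×B: cost 33 ≤ 35, profit 3·11 + 5·7 = 68.
Best is 69.

69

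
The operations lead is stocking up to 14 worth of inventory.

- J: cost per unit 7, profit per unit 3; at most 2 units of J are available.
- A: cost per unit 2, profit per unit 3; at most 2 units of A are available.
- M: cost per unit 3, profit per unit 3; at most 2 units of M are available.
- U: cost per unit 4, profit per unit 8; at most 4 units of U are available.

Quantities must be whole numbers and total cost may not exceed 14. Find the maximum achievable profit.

U has the best ratio (8/4); taking only U gives at most 3×8 = 24 (stopped by the cost limit).
Mixing does better — 1×A and 3×U: cost 14 ≤ 14, profit 1·3 + 3·8 = 27.

27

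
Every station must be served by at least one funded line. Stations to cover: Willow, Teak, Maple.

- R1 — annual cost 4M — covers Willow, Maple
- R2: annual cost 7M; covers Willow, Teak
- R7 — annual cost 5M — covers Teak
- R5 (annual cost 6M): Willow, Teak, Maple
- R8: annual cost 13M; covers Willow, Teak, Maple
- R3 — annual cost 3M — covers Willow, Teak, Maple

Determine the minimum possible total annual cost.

3

R3 alone covers Willow, Teak, Maple — every station.
Total annual cost: 3.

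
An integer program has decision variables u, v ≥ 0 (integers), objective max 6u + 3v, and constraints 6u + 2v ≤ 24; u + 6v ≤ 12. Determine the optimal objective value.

Relaxing integrality, the LP optimum is 25.41 at (u,v) = (3.53, 1.41), which is not an integer point.
(u,v)=(4,0): 6·4+2·0=24≤24, 1·4+6·0=4≤12, objective 24.
(u,v)=(3,1): 6·3+2·1=20≤24, 1·3+6·1=9≤12, objective 21.
(u,v)=(3,0): 6·3+2·0=18≤24, 1·3+6·0=3≤12, objective 18.
(u,v)=(2,1): 6·2+2·1=14≤24, 1·2+6·1=8≤12, objective 15.
The best lattice point is (4,0), giving 24.

24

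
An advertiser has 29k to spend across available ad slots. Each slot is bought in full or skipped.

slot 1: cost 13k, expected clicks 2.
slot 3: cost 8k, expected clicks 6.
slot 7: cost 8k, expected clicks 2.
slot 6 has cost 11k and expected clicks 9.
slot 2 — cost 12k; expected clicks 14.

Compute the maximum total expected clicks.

23

Allowing fractional choices, the relaxed optimum would be about 27.5, but ad slots are indivisible.
slot 6 + slot 2: cost 11 + 12 = 23 ≤ 29, expected clicks 9 + 14 = 23.
slot 3 + slot 7 + slot 2: cost 8 + 8 + 12 = 28 ≤ 29, expected clicks 6 + 2 + 14 = 22.
Best is slot 6 and slot 2 with total expected clicks 23.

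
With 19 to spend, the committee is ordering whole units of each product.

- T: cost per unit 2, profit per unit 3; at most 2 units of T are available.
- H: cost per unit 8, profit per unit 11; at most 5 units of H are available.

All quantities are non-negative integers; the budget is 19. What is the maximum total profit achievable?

25

This is a bounded integer knapsack.
T has the best ratio (3/2); taking only T gives at most 2×3 = 6 (stopped by the supply cap of 2).
Mixing does better — 1×T and 2×H: cost 18 ≤ 19, profit 1·3 + 2·11 = 25.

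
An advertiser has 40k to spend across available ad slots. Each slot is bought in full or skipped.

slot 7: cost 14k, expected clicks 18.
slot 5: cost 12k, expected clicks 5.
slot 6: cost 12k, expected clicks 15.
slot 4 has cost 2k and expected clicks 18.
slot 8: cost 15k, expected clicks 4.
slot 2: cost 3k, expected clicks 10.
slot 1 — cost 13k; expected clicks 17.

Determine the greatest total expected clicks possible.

63

Allowing fractional choices, the relaxed optimum would be about 73.0, but ad slots are indivisible.
slot 7 + slot 4 + slot 2 + slot 1: cost 14 + 2 + 3 + 13 = 32 ≤ 40, expected clicks 18 + 18 + 10 + 17 = 63.
slot 7 + slot 6 + slot 4 + slot 2: cost 14 + 12 + 2 + 3 = 31 ≤ 40, expected clicks 18 + 15 + 18 + 10 = 61.
Best is slot 7, slot 4, slot 2, and slot 1 with total expected clicks 63.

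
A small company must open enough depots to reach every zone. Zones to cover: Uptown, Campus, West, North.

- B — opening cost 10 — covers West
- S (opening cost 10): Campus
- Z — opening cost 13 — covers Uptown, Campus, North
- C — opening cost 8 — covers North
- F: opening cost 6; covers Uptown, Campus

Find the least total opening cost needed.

23

The greedy cost-per-new-zone heuristic would pick F, C, and B for 24, but a cheaper cover exists.
Choose B and Z: together they cover Uptown, Campus, West, North — every zone.
Total opening cost: 10 + 13 = 23.
No cover costs less than 23.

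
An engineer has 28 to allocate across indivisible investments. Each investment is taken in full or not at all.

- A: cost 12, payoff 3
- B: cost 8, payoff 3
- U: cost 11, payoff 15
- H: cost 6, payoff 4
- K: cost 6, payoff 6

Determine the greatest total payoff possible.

25

Allowing fractional choices, the relaxed optimum would be about 26.9, but investments are indivisible.
B + U + H: cost 8 + 11 + 6 = 25 ≤ 28, payoff 3 + 15 + 4 = 22.
U + H + K: cost 11 + 6 + 6 = 23 ≤ 28, payoff 15 + 4 + 6 = 25.
B + U + K: cost 8 + 11 + 6 = 25 ≤ 28, payoff 3 + 15 + 6 = 24.
Best is U, H, and K with total payoff 25.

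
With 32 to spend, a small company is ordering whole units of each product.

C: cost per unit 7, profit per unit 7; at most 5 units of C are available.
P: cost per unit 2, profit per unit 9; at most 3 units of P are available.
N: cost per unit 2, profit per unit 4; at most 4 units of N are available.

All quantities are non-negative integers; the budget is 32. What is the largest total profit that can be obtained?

57

This is a bounded integer knapsack.
3×C, 3×P, and 2×N: cost 31 ≤ 32, profit 3·7 + 3·9 + 2·4 = 56.
2×C, 3×P, and 4×N: cost 28 ≤ 32, profit 2·7 + 3·9 + 4·4 = 57.
Best is 57.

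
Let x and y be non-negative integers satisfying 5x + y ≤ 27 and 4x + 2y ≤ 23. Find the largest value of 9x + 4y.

49

Relaxing integrality, the LP optimum is 51.17 at (x,y) = (5.17, 1.17), which is not an integer point.
(x,y)=(5,1): 5·5+1·1=26≤27, 4·5+2·1=22≤23, objective 49.
(x,y)=(5,0): 5·5+1·0=25≤27, 4·5+2·0=20≤23, objective 45.
(x,y)=(4,2): 5·4+1·2=22≤27, 4·4+2·2=20≤23, objective 44.
(x,y)=(4,1): 5·4+1·1=21≤27, 4·4+2·1=18≤23, objective 40.
No feasible integer point exceeds 49.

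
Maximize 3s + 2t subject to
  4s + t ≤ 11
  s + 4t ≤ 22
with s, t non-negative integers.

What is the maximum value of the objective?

(s,t)=(1,5) is feasible, giving 13.
(s,t)=(1,4) is feasible, giving 11.
(s,t)=(0,5) is feasible, giving 10.
No feasible integer point exceeds 13.

13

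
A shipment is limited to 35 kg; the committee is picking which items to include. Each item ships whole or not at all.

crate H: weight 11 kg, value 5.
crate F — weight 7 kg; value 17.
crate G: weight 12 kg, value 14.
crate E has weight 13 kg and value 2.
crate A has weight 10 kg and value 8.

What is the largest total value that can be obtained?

Treat it as a binary knapsack problem.
Allowing fractional choices, the relaxed optimum would be about 41.7, but items are indivisible.
crate F + crate G + crate A: weight 7 + 12 + 10 = 29 ≤ 35, value 17 + 14 + 8 = 39.
crate F + crate G + crate E: weight 7 + 12 + 13 = 32 ≤ 35, value 17 + 14 + 2 = 33.
crate H + crate F + crate G: weight 11 + 7 + 12 = 30 ≤ 35, value 5 + 17 + 14 = 36.
Best is crate F, crate G, and crate A with total value 39.

39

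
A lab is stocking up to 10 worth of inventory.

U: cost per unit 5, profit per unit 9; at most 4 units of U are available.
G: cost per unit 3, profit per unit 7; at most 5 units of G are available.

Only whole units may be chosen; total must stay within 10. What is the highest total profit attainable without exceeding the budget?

21

G has the best ratio (7/3); taking only G gives at most 3×7 = 21 (stopped by the cost limit).
Optimal: 3×G: cost 9 ≤ 10, profit 3·7 = 21.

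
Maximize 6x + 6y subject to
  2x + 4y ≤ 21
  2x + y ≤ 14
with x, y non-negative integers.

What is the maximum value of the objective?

48

(x,y)=(6,2): 2·6+4·2=20≤21, 2·6+1·2=14≤14, objective 48.
(x,y)=(4,3): 2·4+4·3=20≤21, 2·4+1·3=11≤14, objective 42.
The best lattice point is (6,2), giving 48.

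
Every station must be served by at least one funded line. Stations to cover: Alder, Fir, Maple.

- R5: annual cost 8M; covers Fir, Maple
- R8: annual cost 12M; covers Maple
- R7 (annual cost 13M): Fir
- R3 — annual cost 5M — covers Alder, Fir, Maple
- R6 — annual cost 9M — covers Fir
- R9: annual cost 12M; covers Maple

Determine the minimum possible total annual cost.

This is a weighted set-cover instance.
R3 alone covers Alder, Fir, Maple — every station.
Total annual cost: 5.
No cover costs less than 5.

5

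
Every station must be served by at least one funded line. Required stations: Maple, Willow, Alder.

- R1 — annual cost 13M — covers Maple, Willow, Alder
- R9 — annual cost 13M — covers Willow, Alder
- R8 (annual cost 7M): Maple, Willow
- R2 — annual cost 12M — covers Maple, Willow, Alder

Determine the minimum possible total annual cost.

R2 alone covers Maple, Willow, Alder — every station.
Total annual cost: 12.

12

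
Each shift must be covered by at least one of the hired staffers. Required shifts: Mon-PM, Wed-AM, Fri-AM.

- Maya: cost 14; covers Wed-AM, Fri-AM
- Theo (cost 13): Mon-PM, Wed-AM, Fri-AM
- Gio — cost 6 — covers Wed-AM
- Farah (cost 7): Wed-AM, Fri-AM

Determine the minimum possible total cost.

Theo alone covers Mon-PM, Wed-AM, Fri-AM — every shift.
Total cost: 13.

13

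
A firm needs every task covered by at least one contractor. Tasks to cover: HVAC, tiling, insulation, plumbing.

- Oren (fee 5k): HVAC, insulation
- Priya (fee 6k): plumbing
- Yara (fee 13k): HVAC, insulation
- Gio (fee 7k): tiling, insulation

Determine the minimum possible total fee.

Choose Oren, Priya, and Gio: together they cover HVAC, tiling, insulation, plumbing — every task.
Total fee: 5 + 6 + 7 = 18.

18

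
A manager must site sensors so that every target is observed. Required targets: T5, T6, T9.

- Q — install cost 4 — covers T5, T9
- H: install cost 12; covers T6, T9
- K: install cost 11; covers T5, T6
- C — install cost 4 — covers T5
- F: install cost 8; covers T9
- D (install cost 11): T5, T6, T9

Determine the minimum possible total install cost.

D alone covers T5, T6, T9 — every target.
Total install cost: 11.

11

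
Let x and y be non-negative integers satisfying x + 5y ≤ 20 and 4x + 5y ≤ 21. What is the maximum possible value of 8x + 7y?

40

Relaxing integrality, the LP optimum is 42.00 at (x,y) = (5.25, 0), which is not an integer point.
(x,y)=(5,0): 1·5+5·0=5≤20, 4·5+5·0=20≤21, objective 40.
(x,y)=(4,1): 1·4+5·1=9≤20, 4·4+5·1=21≤21, objective 39.
Maximum is 40 at (x,y)=(5,0).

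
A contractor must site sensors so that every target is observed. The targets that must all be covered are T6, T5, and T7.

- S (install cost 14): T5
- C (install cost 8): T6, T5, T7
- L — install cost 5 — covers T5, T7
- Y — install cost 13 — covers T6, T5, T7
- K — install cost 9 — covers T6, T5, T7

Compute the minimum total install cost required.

The greedy cost-per-new-target heuristic would pick L and C for 13, but a cheaper cover exists.
C alone covers T6, T5, T7 — every target.
Total install cost: 8.
No cover costs less than 8.

8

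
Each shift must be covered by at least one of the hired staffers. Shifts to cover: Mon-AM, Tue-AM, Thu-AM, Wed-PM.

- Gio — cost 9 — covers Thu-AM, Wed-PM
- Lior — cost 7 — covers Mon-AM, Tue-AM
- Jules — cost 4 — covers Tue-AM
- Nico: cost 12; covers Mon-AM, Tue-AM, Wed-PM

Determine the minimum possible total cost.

Choose Gio and Lior: together they cover Mon-AM, Tue-AM, Thu-AM, Wed-PM — every shift.
Total cost: 9 + 7 = 16.
No cover costs less than 16.

16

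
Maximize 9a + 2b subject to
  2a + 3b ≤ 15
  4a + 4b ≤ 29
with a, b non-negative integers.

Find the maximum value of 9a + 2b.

The continuous relaxation peaks at (7.25, 0) with value 65.25; rounding to a feasible lattice point costs some objective.
(a,b)=(7,0): 2·7+3·0=14≤15, 4·7+4·0=28≤29, objective 63.
(a,b)=(6,1): 2·6+3·1=15≤15, 4·6+4·1=28≤29, objective 56.
(a,b)=(6,0): 2·6+3·0=12≤15, 4·6+4·0=24≤29, objective 54.
The best lattice point is (7,0), giving 63.

63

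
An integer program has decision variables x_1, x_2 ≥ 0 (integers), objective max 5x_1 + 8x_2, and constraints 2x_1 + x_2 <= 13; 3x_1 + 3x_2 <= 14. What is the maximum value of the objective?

32

The continuous relaxation peaks at (0, 4.67) with value 37.33; rounding to a feasible lattice point costs some objective.
(x_1,x_2)=(0,4): 2·0+1·4=4≤13, 3·0+3·4=12≤14, objective 32.
(x_1,x_2)=(1,3): 2·1+1·3=5≤13, 3·1+3·3=12≤14, objective 29.
(x_1,x_2)=(0,3): 2·0+1·3=3≤13, 3·0+3·3=9≤14, objective 24.
The best lattice point is (0,4), giving 32.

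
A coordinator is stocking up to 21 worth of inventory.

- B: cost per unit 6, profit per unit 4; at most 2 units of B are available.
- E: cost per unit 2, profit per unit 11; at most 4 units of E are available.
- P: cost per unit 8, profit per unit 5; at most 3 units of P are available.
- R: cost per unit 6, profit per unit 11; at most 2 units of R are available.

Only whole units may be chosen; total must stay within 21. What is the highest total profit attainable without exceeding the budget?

Take 4×E and 2×R: cost 20 ≤ 21, profit 4·11 + 2·11 = 66.
E has the best ratio (11/2) and is taken to its limit of 4; remaining capacity is filled optimally with the others.

66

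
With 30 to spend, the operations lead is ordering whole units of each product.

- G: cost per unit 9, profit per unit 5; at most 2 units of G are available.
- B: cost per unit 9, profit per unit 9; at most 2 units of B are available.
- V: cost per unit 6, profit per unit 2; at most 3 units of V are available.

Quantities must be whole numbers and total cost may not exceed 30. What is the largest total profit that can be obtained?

23

Take 1×G and 2×B: cost 27 ≤ 30, profit 1·5 + 2·9 = 23.
B has the best ratio (9/9) and is taken to its limit of 2; remaining capacity is filled optimally with the others.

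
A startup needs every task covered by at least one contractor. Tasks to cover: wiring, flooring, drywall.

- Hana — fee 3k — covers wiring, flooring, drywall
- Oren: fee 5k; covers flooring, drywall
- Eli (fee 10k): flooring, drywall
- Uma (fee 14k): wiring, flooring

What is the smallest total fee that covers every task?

3

This is a weighted set-cover instance.
Hana alone covers wiring, flooring, drywall — every task.
Total fee: 3.
No cover costs less than 3.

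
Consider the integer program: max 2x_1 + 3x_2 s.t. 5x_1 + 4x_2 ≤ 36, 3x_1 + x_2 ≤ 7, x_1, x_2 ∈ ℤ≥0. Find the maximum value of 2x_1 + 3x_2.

21

(x_1,x_2)=(0,7): 5·0+4·7=28≤36, 3·0+1·7=7≤7, objective 21.
(x_1,x_2)=(0,6): 5·0+4·6=24≤36, 3·0+1·6=6≤7, objective 18.
No feasible integer point exceeds 21.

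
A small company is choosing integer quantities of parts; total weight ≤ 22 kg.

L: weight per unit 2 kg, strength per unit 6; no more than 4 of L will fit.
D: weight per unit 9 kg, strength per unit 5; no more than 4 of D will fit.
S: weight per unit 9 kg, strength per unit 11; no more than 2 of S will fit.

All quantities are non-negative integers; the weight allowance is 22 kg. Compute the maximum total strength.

35

4×L and 1×S: weight 17 ≤ 22, strength 4·6 + 1·11 = 35.
2×L and 2×S: weight 22 ≤ 22, strength 2·6 + 2·11 = 34.
Best is 35.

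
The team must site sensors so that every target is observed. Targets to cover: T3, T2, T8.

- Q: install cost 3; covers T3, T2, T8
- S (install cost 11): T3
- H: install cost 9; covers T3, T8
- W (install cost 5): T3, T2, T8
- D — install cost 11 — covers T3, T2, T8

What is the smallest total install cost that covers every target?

3

Q alone covers T3, T2, T8 — every target.
Total install cost: 3.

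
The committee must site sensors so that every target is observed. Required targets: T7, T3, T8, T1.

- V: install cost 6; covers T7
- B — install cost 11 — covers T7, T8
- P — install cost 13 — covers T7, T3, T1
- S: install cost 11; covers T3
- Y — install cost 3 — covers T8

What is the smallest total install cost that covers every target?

16

This is a weighted set-cover instance.
Choose P and Y: together they cover T7, T3, T8, T1 — every target.
Total install cost: 13 + 3 = 16.
No cover costs less than 16.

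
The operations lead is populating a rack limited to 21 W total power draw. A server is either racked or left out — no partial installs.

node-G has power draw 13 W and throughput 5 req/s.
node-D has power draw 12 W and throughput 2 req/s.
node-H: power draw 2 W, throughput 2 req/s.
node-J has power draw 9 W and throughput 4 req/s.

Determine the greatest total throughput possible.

7

Take node-G and node-H: power draw 13 + 2 = 15 ≤ 21, throughput 5 + 2 = 7.
No other feasible combination does better.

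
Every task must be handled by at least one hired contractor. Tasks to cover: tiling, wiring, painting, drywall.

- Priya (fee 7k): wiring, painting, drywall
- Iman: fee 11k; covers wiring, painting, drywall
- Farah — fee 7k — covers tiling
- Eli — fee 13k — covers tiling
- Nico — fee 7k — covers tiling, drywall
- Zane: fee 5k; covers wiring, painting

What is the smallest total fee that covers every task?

12

This is an integer covering problem.
The greedy cost-per-new-task heuristic would pick Priya and Farah for 14, but a cheaper cover exists.
Choose Nico and Zane: together they cover tiling, wiring, painting, drywall — every task.
Total fee: 7 + 5 = 12.
No cover costs less than 12.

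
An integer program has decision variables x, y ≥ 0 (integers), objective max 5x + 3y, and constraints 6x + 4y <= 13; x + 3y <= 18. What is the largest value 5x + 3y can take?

10

(x,y)=(2,0): 6·2+4·0=12≤13, 1·2+3·0=2≤18, objective 10.
(x,y)=(1,1): 6·1+4·1=10≤13, 1·1+3·1=4≤18, objective 8.
(x,y)=(1,0): 6·1+4·0=6≤13, 1·1+3·0=1≤18, objective 5.
The best lattice point is (2,0), giving 10.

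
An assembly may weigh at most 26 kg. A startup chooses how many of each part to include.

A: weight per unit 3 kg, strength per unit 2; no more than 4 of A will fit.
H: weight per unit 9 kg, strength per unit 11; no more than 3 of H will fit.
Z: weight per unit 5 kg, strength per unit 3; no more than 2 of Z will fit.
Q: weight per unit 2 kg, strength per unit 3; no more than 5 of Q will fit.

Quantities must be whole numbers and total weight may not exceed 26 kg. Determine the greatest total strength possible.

2×H and 4×Q: weight 26 ≤ 26, strength 2·11 + 4·3 = 34.
2×H and 3×Q: weight 24 ≤ 26, strength 2·11 + 3·3 = 31.
Best is 34.

34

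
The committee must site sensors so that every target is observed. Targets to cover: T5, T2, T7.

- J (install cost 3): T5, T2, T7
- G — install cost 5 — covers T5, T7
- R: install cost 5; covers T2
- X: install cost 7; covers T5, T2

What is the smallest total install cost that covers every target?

J alone covers T5, T2, T7 — every target.
Total install cost: 3.
No cover costs less than 3.

3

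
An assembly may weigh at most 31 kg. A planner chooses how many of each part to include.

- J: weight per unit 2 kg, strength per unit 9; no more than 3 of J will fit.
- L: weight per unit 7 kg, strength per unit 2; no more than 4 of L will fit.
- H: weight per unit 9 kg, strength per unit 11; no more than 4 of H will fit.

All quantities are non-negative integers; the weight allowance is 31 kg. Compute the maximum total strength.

Take 2×J and 3×H: weight 31 ≤ 31, strength 2·9 + 3·11 = 51.
No other integer combination yields more.

51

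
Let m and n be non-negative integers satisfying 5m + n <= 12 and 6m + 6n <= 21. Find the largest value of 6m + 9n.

Relaxing integrality, the LP optimum is 31.50 at (m,n) = (0, 3.5), which is not an integer point.
(m,n)=(0,3): 5·0+1·3=3≤12, 6·0+6·3=18≤21, objective 27.
(m,n)=(1,2): 5·1+1·2=7≤12, 6·1+6·2=18≤21, objective 24.
(m,n)=(0,2): 5·0+1·2=2≤12, 6·0+6·2=12≤21, objective 18.
The best lattice point is (0,3), giving 27.

27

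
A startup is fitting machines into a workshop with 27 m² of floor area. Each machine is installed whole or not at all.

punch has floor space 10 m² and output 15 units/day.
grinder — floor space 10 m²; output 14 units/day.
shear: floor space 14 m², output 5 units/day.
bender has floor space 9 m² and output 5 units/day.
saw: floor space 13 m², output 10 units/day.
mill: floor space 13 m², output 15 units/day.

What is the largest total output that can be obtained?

30

Treat it as a binary knapsack problem.
Take punch and mill: floor space 10 + 13 = 23 ≤ 27, output 15 + 15 = 30.
No other feasible combination does better.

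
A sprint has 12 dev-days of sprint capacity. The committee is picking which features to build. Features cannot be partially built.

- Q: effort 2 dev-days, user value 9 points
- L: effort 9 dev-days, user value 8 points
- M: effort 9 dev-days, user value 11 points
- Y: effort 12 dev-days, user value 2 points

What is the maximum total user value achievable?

20

This is a 0-1 knapsack instance.
Take Q and M: effort 2 + 9 = 11 ≤ 12, user value 9 + 11 = 20.
No other feasible combination does better.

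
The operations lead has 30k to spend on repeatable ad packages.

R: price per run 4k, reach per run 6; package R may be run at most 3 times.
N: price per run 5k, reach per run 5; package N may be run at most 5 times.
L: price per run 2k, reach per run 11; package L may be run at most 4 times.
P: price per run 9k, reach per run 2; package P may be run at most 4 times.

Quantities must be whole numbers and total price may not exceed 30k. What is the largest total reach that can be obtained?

L has the best ratio (11/2); taking only L gives at most 4×11 = 44 (stopped by the supply cap of 4).
Mixing does better — 3×R, 2×N, and 4×L: price 30 ≤ 30, reach 3·6 + 2·5 + 4·11 = 72.

72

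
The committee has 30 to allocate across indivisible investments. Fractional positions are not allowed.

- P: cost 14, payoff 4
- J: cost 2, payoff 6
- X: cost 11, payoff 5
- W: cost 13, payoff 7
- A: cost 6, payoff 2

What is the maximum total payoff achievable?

Take J, X, and W: cost 2 + 11 + 13 = 26 ≤ 30, payoff 6 + 5 + 7 = 18.
No other feasible combination does better.

18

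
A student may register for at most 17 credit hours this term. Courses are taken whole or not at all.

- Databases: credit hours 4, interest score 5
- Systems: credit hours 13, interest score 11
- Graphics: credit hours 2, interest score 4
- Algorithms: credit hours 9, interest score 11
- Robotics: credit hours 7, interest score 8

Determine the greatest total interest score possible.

Treat it as a binary knapsack problem.
Take Databases, Graphics, and Algorithms: credit hours 4 + 2 + 9 = 15 ≤ 17, interest score 5 + 4 + 11 = 20.
No other feasible combination does better.

20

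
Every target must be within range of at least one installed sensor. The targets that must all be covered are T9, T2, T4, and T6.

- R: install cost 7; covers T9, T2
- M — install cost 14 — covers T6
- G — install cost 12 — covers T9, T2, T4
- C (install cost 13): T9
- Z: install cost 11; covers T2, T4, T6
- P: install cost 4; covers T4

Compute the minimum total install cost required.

The greedy cost-per-new-target heuristic would pick R, P, and Z for 22, but a cheaper cover exists.
Choose R and Z: together they cover T9, T2, T4, T6 — every target.
Total install cost: 7 + 11 = 18.
No cover costs less than 18.

18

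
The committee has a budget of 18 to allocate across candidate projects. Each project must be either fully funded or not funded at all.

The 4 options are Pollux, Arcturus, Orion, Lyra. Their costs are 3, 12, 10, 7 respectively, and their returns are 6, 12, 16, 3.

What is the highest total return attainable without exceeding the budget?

22

This is an integer program with binary decision variables.
Take Pollux and Orion: cost 3 + 10 = 13 ≤ 18, return 6 + 16 = 22.
No other feasible combination does better.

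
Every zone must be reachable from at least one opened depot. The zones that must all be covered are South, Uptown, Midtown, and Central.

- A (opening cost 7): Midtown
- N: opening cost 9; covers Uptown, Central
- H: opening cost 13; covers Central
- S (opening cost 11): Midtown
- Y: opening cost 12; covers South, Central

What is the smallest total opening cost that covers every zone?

Choose A, N, and Y: together they cover South, Uptown, Midtown, Central — every zone.
Total opening cost: 7 + 9 + 12 = 28.
No cover costs less than 28.

28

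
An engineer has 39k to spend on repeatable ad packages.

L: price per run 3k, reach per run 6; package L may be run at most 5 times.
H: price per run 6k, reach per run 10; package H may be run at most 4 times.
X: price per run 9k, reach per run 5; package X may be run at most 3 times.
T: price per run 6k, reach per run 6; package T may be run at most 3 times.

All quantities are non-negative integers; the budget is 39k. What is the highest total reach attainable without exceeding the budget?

Take 5×L and 4×H: price 39 ≤ 39, reach 5·6 + 4·10 = 70.
L has the best ratio (6/3) and is taken to its limit of 5; remaining capacity is filled optimally with the others.

70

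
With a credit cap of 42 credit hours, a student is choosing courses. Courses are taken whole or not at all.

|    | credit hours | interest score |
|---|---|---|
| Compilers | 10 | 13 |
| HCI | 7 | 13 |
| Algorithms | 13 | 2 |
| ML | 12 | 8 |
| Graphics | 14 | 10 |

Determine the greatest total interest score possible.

Compilers + HCI + Graphics: credit hours 10 + 7 + 14 = 31 ≤ 42, interest score 13 + 13 + 10 = 36.
Compilers + HCI + Algorithms + ML: credit hours 10 + 7 + 13 + 12 = 42 ≤ 42, interest score 13 + 13 + 2 + 8 = 36.
The maximum interest score is 36; one optimal choice is Compilers, HCI, and Graphics.

36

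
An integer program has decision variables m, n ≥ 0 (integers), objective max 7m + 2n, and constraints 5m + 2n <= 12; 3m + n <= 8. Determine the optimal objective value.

(m,n)=(2,1) is feasible, giving 16.
(m,n)=(2,0) is feasible, giving 14.
(m,n)=(1,2) is feasible, giving 11.
No feasible integer point exceeds 16.

16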